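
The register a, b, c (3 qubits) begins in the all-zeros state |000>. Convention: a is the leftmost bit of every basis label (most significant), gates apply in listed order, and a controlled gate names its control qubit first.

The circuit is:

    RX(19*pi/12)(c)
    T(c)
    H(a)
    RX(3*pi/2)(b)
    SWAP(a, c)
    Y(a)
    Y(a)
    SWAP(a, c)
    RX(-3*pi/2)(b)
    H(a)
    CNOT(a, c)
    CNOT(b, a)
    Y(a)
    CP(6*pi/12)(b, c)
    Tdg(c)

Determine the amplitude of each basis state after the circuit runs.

After the circuit, the state carries amplitude -I*sqrt(sqrt(2) + 2)/4 - I*sqrt(6 - 3*sqrt(2))/4 on |100>, -sqrt(2 - sqrt(2))/4 + sqrt(3*sqrt(2) + 6)/4 on |101>, and 0 on every other basis state. Key observation: gates 3-10 undo each other exactly, leaving only the rest of the circuit to track.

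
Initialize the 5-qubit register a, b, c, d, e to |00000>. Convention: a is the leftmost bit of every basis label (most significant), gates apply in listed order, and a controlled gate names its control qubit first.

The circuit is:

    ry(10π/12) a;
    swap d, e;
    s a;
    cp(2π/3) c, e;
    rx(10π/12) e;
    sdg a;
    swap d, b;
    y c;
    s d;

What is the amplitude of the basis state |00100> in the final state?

The amplitude on |00100> is I*(2 - sqrt(3))/4.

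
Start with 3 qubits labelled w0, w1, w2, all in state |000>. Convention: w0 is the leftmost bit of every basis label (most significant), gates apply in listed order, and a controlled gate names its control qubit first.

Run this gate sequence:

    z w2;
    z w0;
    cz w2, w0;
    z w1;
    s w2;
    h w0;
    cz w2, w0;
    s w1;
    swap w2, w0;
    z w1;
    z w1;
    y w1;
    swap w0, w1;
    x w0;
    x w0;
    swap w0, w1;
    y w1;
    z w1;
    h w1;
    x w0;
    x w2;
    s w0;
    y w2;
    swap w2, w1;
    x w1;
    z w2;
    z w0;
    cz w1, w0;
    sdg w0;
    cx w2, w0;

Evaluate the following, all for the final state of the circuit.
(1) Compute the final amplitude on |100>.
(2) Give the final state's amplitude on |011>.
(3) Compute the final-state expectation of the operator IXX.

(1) The amplitude on |100> is -I/2.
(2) The final state's coefficient on |011> equals I/2.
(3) The expectation value of IXX is 0.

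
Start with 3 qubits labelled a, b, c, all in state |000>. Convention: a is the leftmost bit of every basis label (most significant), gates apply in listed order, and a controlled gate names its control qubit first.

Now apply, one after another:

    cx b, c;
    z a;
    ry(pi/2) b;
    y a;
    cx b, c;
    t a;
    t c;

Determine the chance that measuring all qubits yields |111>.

A full measurement returns |111> with probability 1/2.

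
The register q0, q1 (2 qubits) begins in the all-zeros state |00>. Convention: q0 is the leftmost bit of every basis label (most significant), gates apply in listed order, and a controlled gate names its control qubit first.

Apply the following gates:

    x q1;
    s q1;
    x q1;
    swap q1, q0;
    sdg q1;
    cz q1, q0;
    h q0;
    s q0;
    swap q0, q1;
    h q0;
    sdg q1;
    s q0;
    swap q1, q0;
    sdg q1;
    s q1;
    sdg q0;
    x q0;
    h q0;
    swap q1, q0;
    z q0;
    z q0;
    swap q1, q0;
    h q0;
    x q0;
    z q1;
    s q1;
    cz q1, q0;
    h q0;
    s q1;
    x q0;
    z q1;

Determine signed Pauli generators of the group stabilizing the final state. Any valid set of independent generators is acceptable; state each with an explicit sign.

The stabilizer group can be generated by -YZ, -ZX, among other valid generating sets. Key observation: gates 17-24 undo each other exactly, leaving only the rest of the circuit to track.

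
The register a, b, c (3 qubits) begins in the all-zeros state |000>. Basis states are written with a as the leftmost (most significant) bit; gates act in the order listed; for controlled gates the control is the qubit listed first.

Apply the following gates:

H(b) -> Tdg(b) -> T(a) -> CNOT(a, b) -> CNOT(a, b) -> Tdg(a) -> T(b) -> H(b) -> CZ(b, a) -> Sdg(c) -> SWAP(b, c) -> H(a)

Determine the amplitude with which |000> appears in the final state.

The final state's coefficient on |000> equals sqrt(2)/2. Key observation: the block from step 1 through step 8 cancels to the identity and can be dropped.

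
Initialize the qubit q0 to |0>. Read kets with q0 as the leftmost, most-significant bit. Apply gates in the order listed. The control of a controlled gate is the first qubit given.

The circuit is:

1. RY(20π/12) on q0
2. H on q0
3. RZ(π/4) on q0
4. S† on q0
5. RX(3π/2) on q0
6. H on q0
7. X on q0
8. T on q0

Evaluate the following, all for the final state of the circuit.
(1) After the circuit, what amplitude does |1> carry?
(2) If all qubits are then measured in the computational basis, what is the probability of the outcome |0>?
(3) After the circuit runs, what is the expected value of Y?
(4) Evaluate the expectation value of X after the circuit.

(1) The amplitude on |1> is (-sqrt(2) + sqrt(6) - sqrt(6)*exp(3*I*pi/4) - sqrt(2)*I - sqrt(2)*exp(3*I*pi/4) + sqrt(2)*exp(I*pi/4) + sqrt(6)*exp(I*pi/4) + sqrt(6)*I)*exp(I*pi/8)/8.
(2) The probability of measuring |0> is 1/2 - sqrt(2)/8.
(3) In the final state, Y has expectation 1/4 - sqrt(6)/4.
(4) The expectation value of X is 1/4 + sqrt(6)/4.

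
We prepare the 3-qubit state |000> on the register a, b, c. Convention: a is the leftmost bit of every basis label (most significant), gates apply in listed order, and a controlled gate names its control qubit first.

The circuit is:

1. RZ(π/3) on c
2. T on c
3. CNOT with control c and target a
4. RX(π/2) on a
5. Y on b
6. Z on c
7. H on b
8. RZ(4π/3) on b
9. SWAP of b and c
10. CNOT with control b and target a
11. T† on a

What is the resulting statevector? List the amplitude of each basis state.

The resulting statevector has amplitude -exp(2*I*pi/3)/2 on |000>, 1/2 on |001>, 0 on |010>, 0 on |011>, exp(11*I*pi/12)/2 on |100>, -exp(I*pi/4)/2 on |101>, 0 on |110>, 0 on |111>.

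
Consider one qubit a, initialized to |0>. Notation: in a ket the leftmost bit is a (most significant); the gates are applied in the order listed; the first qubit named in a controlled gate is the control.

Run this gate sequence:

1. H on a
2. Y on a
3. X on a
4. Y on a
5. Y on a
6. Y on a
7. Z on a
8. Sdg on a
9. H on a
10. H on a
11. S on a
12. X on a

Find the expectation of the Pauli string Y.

In the final state, Y has expectation 0.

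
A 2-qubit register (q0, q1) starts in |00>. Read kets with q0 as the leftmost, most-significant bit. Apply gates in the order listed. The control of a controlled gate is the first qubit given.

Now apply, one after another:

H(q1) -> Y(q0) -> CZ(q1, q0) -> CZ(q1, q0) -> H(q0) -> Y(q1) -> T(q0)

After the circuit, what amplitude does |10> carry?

|10> carries amplitude -exp(I*pi/4)/2 in the final state.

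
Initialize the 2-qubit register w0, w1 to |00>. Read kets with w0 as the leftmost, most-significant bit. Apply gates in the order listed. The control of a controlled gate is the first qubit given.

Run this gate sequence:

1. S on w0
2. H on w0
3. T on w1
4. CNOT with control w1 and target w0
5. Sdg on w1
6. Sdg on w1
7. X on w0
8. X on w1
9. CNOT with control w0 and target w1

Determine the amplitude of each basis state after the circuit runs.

The final amplitudes are 0 on |00>, sqrt(2)/2 on |01>, sqrt(2)/2 on |10>, 0 on |11>.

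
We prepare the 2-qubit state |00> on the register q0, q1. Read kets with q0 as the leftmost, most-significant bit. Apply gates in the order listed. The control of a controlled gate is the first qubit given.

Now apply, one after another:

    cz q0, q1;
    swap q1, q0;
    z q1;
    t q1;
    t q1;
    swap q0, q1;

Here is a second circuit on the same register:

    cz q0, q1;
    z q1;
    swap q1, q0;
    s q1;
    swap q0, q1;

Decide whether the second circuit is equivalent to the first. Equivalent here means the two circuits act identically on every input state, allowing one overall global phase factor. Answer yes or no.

No: there is an input state on which the two circuits produce genuinely different outputs (not merely differing by a phase).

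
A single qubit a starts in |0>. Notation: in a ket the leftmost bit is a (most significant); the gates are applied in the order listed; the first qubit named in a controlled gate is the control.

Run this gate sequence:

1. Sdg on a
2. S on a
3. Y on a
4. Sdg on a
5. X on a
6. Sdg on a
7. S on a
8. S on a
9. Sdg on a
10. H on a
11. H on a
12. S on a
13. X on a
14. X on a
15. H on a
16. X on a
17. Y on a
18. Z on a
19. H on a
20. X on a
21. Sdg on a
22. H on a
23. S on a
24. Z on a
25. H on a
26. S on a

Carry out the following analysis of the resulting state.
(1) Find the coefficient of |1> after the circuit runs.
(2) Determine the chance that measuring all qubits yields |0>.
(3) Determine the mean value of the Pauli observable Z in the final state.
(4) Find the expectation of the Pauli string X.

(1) |1> carries amplitude -1/2 - I/2 in the final state.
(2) A full measurement returns |0> with probability 1/2.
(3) The observable Z averages to 0.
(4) The observable X averages to 1.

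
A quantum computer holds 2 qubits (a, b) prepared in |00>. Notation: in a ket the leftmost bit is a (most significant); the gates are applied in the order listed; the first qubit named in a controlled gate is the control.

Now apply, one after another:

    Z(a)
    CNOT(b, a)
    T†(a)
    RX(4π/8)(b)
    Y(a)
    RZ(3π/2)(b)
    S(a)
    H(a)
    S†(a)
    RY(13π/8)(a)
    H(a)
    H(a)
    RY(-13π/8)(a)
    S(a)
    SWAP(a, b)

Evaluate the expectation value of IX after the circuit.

In the final state, IX has expectation -1. Key observation: gates 9-14 undo each other exactly, leaving only the rest of the circuit to track.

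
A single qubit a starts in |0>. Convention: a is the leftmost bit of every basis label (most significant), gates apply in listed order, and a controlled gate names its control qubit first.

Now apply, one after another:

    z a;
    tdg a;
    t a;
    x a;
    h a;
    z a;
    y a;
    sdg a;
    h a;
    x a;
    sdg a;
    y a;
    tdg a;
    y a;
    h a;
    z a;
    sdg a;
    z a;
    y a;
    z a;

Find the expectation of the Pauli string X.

The expectation value of X is -sqrt(2)/2.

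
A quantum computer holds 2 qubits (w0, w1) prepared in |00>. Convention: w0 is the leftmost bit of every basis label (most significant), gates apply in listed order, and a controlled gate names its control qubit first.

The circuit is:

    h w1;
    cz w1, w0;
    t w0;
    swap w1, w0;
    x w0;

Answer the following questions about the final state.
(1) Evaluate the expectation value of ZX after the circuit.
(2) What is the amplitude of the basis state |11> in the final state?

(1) In the final state, ZX has expectation 0.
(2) |11> carries amplitude 0 in the final state.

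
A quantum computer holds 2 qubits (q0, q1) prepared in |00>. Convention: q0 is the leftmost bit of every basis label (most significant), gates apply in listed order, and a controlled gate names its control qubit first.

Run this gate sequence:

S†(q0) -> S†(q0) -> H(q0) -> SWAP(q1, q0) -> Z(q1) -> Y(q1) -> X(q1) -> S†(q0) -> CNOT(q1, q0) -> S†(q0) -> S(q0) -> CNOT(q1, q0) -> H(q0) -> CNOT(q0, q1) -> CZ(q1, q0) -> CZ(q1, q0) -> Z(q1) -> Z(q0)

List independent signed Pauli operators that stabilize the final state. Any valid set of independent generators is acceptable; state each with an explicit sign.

One valid set of independent stabilizer generators is -XI, -IX (any independent generating set of the same group is equally correct).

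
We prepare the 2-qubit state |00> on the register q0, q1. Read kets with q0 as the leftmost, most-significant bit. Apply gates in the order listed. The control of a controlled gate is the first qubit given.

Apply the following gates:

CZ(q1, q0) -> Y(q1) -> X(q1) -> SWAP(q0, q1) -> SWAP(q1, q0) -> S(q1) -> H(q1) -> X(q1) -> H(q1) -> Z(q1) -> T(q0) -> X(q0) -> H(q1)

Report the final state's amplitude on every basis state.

After the circuit, the state carries amplitude 0 on |00>, 0 on |01>, sqrt(2)*I/2 on |10>, sqrt(2)*I/2 on |11>. Key observation: gates 7-10 undo each other exactly, leaving only the rest of the circuit to track.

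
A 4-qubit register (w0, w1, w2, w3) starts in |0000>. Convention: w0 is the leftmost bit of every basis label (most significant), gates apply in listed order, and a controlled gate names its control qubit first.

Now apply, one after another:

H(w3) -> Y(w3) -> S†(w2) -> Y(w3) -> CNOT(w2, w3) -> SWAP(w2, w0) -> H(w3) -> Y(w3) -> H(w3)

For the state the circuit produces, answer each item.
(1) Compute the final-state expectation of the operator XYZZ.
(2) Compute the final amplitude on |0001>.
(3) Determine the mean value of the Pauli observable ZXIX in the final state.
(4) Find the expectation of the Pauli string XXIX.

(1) The observable XYZZ averages to 0.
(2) The final state's coefficient on |0001> equals -sqrt(2)*I/2.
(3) The observable ZXIX averages to 0.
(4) The observable XXIX averages to 0.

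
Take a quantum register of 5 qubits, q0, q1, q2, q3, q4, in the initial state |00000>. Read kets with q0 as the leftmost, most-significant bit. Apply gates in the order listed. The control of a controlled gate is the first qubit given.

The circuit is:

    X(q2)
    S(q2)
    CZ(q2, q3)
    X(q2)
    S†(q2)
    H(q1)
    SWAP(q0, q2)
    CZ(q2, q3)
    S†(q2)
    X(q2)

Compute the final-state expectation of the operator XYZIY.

The expectation value of XYZIY is 0.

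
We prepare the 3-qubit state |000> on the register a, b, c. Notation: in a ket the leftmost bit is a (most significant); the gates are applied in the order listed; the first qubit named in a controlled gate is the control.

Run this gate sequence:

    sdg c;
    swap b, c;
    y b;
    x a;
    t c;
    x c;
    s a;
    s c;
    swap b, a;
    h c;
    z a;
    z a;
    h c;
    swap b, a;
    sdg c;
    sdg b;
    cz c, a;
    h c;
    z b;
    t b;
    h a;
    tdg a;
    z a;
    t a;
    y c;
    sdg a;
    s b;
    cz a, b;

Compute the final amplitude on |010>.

The final state's coefficient on |010> equals -exp(3*I*pi/4)/2. Key observation: the block from step 8 through step 15 cancels to the identity and can be dropped.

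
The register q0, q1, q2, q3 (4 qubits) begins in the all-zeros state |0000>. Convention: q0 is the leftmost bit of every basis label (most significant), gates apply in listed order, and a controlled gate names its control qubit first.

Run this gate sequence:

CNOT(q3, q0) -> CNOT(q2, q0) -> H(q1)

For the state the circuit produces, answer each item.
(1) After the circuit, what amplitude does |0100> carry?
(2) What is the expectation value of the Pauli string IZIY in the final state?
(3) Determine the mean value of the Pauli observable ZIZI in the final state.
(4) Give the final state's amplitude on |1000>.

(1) |0100> carries amplitude sqrt(2)/2 in the final state.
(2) In the final state, IZIY has expectation 0.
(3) In the final state, ZIZI has expectation 1.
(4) |1000> carries amplitude 0 in the final state.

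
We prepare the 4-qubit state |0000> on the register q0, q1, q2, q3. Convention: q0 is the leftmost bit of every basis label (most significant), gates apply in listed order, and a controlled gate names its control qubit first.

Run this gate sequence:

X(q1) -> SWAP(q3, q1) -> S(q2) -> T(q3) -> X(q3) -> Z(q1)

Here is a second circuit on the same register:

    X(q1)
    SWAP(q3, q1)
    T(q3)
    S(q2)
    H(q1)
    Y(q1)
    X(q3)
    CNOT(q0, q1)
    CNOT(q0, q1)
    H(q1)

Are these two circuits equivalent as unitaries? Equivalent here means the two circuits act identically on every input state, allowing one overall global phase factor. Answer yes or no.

No — the two circuits implement different unitaries, even allowing a global phase.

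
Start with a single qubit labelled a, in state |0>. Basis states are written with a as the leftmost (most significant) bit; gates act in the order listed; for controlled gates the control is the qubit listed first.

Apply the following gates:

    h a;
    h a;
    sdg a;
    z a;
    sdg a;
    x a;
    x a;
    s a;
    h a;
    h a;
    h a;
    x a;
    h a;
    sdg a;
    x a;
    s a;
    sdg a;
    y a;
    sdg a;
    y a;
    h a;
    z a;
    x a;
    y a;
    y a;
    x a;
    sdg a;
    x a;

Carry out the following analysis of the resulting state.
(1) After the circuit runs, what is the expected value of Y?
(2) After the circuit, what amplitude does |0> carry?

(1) The observable Y averages to 1. Key observation: gates 5-8 undo each other exactly, leaving only the rest of the circuit to track.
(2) The amplitude on |0> is -sqrt(2)*I/2.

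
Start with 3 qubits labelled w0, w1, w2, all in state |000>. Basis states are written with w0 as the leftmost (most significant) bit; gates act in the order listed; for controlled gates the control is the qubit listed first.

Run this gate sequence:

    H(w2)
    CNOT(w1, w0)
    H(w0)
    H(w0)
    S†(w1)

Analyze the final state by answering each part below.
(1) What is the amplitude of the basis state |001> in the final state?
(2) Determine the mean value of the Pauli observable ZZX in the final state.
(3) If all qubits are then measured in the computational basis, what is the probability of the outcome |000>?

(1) The amplitude on |001> is sqrt(2)/2.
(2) The expectation value of ZZX is 1.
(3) The probability of measuring |000> is 1/2.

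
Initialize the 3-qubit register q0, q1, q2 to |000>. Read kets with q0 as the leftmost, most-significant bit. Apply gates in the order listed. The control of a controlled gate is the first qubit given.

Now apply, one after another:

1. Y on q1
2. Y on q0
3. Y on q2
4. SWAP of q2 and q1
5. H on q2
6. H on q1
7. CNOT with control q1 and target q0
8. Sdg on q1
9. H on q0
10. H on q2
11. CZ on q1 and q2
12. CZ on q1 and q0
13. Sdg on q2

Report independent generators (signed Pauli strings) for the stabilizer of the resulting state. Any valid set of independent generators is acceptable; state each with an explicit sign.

The stabilizer group can be generated by -XII, -IYI, -IIZ, among other valid generating sets.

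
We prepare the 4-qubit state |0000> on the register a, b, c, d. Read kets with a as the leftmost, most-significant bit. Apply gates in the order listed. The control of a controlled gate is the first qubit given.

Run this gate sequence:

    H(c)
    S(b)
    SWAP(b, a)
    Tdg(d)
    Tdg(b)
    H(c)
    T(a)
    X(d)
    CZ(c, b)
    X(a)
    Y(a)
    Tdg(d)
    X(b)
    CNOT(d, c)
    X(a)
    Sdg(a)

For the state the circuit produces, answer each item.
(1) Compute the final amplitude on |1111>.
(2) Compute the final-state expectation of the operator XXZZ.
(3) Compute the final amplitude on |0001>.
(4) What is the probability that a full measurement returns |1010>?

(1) The final state's coefficient on |1111> equals exp(3*I*pi/4).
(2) In the final state, XXZZ has expectation 0.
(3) The final state's coefficient on |0001> equals 0.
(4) The probability of measuring |1010> is 0.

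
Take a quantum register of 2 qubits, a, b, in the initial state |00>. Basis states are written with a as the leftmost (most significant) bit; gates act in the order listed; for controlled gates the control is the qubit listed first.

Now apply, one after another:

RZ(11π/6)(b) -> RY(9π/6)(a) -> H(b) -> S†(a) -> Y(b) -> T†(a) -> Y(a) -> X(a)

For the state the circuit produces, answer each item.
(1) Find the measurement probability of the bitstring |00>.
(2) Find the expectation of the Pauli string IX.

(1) The probability of measuring |00> is 1/4.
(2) The observable IX averages to -1.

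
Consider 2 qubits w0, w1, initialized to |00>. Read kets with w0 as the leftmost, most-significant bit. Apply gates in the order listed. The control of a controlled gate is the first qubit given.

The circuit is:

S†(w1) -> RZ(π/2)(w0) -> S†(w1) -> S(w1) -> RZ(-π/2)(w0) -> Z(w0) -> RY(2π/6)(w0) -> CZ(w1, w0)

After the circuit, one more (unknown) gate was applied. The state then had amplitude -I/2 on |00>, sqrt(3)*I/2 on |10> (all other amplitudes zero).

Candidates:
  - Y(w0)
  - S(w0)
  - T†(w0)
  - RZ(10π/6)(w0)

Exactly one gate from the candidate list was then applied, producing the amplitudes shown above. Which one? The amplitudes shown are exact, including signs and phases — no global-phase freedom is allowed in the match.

The unique candidate consistent with the amplitudes is Y(w0). Key observation: steps 2-5 multiply out to the identity, so the circuit reduces to the remaining gates.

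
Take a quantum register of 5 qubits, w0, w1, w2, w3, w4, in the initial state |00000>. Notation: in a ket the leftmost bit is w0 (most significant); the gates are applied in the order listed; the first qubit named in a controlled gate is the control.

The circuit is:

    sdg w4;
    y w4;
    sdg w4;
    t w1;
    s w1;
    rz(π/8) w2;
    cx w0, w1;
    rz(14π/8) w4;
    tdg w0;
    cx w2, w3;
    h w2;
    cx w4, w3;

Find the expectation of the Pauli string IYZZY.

The expectation value of IYZZY is 0.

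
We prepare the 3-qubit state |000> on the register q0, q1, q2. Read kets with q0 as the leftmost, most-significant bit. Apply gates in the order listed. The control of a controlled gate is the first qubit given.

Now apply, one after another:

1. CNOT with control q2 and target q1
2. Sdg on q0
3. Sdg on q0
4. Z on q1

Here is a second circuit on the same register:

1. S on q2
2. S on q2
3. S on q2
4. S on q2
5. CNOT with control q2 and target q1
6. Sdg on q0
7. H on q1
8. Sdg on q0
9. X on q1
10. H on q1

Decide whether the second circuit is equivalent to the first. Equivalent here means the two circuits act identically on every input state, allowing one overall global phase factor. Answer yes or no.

Yes, they are equivalent — the unitaries differ by at most a global phase.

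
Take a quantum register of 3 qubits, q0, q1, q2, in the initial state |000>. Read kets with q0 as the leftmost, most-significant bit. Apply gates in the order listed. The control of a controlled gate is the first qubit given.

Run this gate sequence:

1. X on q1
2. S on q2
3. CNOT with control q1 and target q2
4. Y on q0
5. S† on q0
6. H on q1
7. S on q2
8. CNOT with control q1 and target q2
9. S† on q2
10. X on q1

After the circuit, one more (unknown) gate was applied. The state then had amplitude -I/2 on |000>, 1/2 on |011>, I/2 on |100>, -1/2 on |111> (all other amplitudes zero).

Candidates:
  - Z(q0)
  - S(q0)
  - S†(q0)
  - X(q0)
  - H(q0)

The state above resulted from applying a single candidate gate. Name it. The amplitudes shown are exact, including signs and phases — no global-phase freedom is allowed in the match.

The unique candidate consistent with the amplitudes is H(q0).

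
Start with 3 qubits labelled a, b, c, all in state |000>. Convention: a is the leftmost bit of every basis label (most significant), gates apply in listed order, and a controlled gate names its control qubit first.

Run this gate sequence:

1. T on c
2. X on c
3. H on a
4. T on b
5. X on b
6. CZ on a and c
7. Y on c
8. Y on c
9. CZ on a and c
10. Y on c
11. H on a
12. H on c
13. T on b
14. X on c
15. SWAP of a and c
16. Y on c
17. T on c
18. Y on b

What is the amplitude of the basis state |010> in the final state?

The amplitude on |010> is 0. Key observation: gates 6-9 undo each other exactly, leaving only the rest of the circuit to track.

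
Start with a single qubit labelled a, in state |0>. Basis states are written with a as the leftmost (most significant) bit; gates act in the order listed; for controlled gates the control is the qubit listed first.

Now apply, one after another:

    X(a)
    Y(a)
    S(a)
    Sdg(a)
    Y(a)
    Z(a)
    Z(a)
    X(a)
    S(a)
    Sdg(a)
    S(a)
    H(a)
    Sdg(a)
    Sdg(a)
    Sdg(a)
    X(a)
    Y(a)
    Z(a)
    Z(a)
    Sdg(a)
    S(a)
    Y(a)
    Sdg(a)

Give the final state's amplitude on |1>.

The final state's coefficient on |1> equals -sqrt(2)*I/2.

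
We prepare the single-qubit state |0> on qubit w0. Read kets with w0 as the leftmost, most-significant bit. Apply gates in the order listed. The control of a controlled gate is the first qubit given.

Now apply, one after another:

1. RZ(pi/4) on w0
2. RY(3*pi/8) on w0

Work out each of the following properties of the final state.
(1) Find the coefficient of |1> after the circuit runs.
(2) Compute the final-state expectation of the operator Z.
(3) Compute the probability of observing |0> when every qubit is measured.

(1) |1> carries amplitude -exp(7*I*pi/8)*sin(3*pi/16) in the final state.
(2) The observable Z averages to sqrt(2 - sqrt(2))/2.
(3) The probability of measuring |0> is cos(3*pi/16)**2.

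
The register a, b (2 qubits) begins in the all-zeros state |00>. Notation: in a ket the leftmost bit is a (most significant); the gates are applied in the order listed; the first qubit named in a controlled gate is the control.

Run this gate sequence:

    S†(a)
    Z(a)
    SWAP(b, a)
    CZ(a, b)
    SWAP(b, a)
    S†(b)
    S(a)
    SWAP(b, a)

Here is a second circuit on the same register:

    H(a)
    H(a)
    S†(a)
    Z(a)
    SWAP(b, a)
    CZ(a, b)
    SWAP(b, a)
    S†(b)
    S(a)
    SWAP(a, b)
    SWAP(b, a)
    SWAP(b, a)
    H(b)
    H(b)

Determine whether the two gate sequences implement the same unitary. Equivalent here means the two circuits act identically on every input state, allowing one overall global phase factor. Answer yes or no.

Yes: on every input state the two circuits agree up to one overall phase factor.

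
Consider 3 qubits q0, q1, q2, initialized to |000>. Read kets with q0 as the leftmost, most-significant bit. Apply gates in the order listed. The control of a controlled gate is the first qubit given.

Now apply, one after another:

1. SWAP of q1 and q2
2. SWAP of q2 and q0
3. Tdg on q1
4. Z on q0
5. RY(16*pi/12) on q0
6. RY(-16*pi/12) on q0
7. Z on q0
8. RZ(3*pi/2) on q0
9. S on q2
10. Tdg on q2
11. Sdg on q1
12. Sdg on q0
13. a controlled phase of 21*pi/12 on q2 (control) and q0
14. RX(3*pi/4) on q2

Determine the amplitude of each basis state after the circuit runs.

The final amplitudes are -sqrt(2 - sqrt(2))*exp(I*pi/4)/2 on |000>, sqrt(sqrt(2) + 2)*exp(3*I*pi/4)/2 on |001>, and 0 on every other basis state. Key observation: the block from step 4 through step 7 cancels to the identity and can be dropped.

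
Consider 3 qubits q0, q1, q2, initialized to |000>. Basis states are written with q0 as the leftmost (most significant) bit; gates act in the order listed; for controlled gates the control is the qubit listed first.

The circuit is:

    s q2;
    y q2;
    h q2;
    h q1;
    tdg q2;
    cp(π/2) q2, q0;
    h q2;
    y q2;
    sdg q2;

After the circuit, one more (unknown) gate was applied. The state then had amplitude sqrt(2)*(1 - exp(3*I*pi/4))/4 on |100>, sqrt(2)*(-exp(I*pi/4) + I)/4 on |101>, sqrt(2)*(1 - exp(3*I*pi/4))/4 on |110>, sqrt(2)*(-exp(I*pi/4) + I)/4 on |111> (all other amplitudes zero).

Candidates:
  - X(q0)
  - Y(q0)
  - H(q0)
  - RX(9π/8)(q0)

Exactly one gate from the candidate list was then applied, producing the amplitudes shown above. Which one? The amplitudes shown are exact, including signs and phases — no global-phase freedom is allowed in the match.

It was X(q0) that produced the state shown.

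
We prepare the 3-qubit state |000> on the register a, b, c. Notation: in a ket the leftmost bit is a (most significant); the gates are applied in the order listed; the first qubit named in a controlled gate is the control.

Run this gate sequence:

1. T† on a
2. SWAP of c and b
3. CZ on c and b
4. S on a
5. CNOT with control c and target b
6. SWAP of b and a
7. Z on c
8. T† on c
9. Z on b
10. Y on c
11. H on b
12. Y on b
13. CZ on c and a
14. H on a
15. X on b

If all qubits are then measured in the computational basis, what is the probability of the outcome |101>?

A full measurement returns |101> with probability 1/4.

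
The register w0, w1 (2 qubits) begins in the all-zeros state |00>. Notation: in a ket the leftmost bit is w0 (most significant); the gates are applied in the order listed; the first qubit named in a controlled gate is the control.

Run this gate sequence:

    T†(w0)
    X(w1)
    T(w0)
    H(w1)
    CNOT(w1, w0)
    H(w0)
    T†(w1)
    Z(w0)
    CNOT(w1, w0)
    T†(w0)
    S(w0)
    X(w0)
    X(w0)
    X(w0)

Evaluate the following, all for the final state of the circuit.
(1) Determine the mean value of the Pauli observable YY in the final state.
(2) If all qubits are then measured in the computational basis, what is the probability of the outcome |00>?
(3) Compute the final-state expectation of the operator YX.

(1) In the final state, YY has expectation -1/2. Key observation: steps 13-14 multiply out to the identity, so the circuit reduces to the remaining gates.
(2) A full measurement returns |00> with probability 1/4.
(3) The observable YX averages to -1/2.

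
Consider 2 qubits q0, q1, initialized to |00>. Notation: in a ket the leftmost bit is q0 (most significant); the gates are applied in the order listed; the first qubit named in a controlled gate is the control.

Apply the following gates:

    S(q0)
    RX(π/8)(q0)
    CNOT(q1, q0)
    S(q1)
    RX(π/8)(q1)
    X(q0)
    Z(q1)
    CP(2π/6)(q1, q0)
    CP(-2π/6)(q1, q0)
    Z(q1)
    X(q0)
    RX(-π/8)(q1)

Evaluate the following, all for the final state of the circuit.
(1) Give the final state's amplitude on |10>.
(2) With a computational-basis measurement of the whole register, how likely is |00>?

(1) The amplitude on |10> is -I*sin(pi/16). Key observation: steps 5-12 multiply out to the identity, so the circuit reduces to the remaining gates.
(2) Outcome |00> occurs with probability sqrt(sqrt(2) + 2)/4 + 1/2.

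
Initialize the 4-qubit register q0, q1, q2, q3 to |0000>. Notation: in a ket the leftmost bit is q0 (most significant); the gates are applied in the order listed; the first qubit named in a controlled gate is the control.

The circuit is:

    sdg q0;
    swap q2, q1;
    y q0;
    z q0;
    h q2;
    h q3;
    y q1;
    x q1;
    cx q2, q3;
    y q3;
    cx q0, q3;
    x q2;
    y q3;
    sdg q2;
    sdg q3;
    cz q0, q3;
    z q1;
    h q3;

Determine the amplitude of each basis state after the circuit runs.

The final amplitudes are sqrt(2)*(-1 - I)/4 on |1000>, sqrt(2)*(-1 + I)/4 on |1001>, sqrt(2)*(-1 + I)/4 on |1010>, sqrt(2)*(1 + I)/4 on |1011>, and 0 on every other basis state.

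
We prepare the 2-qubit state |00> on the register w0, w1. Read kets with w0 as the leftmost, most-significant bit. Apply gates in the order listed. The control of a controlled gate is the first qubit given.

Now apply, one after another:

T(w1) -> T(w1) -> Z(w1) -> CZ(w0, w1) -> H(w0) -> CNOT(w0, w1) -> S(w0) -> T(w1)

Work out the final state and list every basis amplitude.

The resulting statevector has amplitude sqrt(2)/2 on |00>, 0 on |01>, 0 on |10>, sqrt(2)*exp(3*I*pi/4)/2 on |11>.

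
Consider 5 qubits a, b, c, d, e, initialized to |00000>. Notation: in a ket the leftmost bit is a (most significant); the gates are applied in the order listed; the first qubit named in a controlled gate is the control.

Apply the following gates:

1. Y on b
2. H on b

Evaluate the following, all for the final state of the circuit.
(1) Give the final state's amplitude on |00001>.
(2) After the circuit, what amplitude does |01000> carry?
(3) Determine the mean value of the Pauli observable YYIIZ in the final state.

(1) |00001> carries amplitude 0 in the final state.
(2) The amplitude on |01000> is -sqrt(2)*I/2.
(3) The observable YYIIZ averages to 0.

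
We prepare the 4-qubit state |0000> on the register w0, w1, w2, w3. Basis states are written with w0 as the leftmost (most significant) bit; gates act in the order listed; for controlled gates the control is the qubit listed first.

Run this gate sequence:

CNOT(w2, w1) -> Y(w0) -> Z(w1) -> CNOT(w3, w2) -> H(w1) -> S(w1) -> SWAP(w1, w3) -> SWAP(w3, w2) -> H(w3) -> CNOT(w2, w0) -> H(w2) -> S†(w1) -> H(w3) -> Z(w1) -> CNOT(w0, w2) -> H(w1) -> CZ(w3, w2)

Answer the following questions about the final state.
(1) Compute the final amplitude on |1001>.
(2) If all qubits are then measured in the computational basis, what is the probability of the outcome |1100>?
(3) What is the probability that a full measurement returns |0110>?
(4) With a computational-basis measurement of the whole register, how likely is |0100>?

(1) |1001> carries amplitude 0 in the final state.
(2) Outcome |1100> occurs with probability 1/8.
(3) A full measurement returns |0110> with probability 1/8.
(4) The probability of measuring |0100> is 1/8.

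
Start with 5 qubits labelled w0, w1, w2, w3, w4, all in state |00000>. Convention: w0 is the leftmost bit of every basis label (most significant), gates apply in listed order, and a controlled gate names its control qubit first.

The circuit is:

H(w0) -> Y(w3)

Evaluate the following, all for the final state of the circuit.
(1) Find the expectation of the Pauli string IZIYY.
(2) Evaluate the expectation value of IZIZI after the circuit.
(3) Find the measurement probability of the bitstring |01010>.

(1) The observable IZIYY averages to 0.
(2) The observable IZIZI averages to -1.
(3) A full measurement returns |01010> with probability 0.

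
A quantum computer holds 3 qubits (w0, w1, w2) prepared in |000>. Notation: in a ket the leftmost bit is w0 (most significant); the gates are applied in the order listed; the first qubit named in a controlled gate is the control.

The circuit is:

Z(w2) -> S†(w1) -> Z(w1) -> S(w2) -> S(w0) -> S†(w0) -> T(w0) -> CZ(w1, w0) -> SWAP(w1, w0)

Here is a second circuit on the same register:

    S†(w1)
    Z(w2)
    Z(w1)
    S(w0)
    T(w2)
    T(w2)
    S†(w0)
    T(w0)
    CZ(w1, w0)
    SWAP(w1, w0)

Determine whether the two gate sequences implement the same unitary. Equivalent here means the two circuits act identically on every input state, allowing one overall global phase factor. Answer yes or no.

Yes, they are equivalent — the unitaries differ by at most a global phase.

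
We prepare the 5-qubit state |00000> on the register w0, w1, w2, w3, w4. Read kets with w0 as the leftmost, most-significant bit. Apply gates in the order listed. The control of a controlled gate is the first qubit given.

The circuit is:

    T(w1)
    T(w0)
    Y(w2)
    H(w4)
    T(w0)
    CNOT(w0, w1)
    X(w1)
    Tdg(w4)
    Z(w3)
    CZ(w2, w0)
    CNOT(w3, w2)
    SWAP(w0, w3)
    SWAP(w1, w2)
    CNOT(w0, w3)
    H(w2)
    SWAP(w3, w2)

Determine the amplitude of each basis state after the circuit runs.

The resulting statevector has amplitude I/2 on |01000>, exp(I*pi/4)/2 on |01001>, -I/2 on |01010>, -exp(I*pi/4)/2 on |01011>, and 0 on every other basis state.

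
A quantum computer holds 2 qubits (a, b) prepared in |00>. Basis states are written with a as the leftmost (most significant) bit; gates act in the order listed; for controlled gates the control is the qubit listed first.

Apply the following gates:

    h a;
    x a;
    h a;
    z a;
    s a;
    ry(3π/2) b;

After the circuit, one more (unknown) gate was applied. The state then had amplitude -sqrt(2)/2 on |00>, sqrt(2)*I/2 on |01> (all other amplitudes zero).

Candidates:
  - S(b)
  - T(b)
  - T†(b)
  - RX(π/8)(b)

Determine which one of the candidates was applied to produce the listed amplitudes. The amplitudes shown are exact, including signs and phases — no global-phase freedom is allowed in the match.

It was S(b) that produced the state shown. Key observation: steps 1-4 multiply out to the identity, so the circuit reduces to the remaining gates.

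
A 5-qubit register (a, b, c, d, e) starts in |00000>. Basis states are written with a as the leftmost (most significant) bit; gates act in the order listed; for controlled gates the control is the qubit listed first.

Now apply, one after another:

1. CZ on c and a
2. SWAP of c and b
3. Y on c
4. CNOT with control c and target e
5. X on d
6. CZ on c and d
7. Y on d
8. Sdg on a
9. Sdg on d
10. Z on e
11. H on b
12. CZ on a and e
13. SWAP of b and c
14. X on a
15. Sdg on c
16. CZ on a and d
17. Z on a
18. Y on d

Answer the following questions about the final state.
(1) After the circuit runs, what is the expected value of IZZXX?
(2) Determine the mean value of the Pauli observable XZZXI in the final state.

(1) The expectation value of IZZXX is 0.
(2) The observable XZZXI averages to 0.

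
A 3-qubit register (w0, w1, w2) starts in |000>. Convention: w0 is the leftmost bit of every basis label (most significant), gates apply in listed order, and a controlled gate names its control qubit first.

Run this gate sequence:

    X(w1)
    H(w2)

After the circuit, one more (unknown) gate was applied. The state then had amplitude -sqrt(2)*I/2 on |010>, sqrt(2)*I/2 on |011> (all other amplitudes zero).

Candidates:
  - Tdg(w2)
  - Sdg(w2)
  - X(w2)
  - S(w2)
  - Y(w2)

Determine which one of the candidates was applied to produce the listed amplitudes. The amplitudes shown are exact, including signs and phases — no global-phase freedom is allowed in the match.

The unique candidate consistent with the amplitudes is Y(w2).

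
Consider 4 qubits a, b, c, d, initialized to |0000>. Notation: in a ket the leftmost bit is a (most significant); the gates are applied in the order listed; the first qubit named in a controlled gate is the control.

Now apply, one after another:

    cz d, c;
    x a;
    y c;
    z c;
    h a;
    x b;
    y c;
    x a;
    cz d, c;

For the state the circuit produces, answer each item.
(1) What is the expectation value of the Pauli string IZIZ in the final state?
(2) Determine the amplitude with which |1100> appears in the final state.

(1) In the final state, IZIZ has expectation -1.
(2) |1100> carries amplitude -sqrt(2)/2 in the final state.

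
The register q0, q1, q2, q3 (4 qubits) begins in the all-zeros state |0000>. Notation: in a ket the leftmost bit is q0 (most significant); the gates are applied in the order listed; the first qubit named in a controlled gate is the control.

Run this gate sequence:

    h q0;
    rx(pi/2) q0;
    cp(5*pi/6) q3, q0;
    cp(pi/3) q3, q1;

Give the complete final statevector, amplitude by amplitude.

The final amplitudes are 1/2 - I/2 on |0000>, 1/2 - I/2 on |1000>, and 0 on every other basis state.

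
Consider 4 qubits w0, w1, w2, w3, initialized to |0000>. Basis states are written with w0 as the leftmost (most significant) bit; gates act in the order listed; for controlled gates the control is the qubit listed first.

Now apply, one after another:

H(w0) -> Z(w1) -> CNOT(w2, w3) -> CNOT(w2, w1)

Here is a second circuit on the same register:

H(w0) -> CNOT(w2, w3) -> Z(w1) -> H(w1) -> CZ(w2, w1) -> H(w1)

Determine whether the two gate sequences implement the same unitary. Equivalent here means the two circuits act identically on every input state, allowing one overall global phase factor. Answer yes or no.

Yes: on every input state the two circuits agree up to one overall phase factor.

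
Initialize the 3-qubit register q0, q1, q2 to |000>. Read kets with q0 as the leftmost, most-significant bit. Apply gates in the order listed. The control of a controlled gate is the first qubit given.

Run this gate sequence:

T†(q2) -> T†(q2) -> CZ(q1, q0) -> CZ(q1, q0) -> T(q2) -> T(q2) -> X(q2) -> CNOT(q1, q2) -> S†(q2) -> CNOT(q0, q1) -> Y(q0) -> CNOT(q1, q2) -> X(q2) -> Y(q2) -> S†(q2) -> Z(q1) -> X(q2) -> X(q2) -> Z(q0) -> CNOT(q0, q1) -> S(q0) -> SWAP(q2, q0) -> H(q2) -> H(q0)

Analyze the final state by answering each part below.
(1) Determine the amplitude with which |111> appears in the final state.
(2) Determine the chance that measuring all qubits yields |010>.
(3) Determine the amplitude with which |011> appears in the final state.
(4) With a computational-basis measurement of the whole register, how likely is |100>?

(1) The amplitude on |111> is -I/2. Key observation: gates 1-6 undo each other exactly, leaving only the rest of the circuit to track.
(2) The probability of measuring |010> is 1/4.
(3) The final state's coefficient on |011> equals I/2.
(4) The probability of measuring |100> is 0.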